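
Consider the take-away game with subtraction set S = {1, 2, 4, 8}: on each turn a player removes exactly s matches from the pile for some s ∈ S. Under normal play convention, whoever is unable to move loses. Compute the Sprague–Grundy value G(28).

1

G(0) = 0
G(1) = mex{0} = 1
G(2) = mex{1,0} = 2
G(3) = mex{2,1} = 0
G(4) = mex{0,2,0} = 1
G(5) = mex{1,0,1} = 2
G(6) = mex{2,1,2} = 0
G(7) = mex{0,2,0} = 1
G(8) = mex{1,0,1,0} = 2
G(9) = mex{2,1,2,1} = 0
G(10) = mex{0,2,0,2} = 1
G(11) = mex{1,0,1,0} = 2
G(12) = mex{2,1,2,1} = 0
G(13) = mex{0,2,0,2} = 1
G(14) = mex{1,0,1,0} = 2
G(15) = mex{2,1,2,1} = 0
G(16) = mex{0,2,0,2} = 1
G(17) = mex{1,0,1,0} = 2
G(18) = mex{2,1,2,1} = 0
G(19) = mex{0,2,0,2} = 1
G(20) = mex{1,0,1,0} = 2
G(21) = mex{2,1,2,1} = 0
G(22) = mex{0,2,0,2} = 1
G(23) = mex{1,0,1,0} = 2
G(24) = mex{2,1,2,1} = 0
G(25) = mex{0,2,0,2} = 1
G(26) = mex{1,0,1,0} = 2
G(27) = mex{2,1,2,1} = 0
G(28) = mex{0,2,0,2} = 1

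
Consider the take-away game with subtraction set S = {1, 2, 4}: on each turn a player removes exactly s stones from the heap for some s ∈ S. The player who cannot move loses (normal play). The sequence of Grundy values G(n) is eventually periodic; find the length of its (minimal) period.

3

n :  0  1  2  3  4  5  6  7  8  9 10 11 12 13 14
G :  0  1  2  0  1  2  0  1  2  0  1  2  0  1  2
G(n+3) = G(n) holds for n = 0,…,3 (a full window of length max(S) = 4), so the sequence is purely periodic with period 3.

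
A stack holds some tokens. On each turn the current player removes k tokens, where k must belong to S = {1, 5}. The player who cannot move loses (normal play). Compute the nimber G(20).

0

n :  0  1  2  3  4  5  6  7  8  9 10 11 12 13 14 15 16 17 18 19 20
G :  0  1  0  1  0  1  0  1  0  1  0  1  0  1  0  1  0  1  0  1  0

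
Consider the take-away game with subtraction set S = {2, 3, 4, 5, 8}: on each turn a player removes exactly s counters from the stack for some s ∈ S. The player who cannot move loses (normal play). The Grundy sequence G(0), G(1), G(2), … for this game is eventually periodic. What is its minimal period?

n :  0  1  2  3  4  5  6  7  8  9 10 11 12 13 14 15 16 17 18 19 20 21 22 23 24 25 26 27
G :  0  0  1  1  2  2  3  0  4  1  5  2  3  0  0  1  1  2  2  3  0  4  1  5  2  3  0  0
G(n+13) = G(n) holds for n = 0,…,7 (a full window of length max(S) = 8), so the sequence is purely periodic with period 13.

13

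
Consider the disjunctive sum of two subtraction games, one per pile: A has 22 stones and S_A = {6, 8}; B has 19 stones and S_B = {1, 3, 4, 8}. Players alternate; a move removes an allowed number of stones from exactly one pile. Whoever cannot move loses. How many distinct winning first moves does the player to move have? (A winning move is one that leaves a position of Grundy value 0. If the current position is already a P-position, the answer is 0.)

1

Pile A, S = {6, 8}:
G(0) = 0
G(1) = mex{} = 0
G(2) = mex{} = 0
G(3) = mex{} = 0
G(4) = mex{} = 0
G(5) = mex{} = 0
G(6) = mex{0} = 1
G(7) = mex{0} = 1
G(8) = mex{0,0} = 1
G(9) = mex{0,0} = 1
G(10) = mex{0,0} = 1
G(11) = mex{0,0} = 1
G(12) = mex{1,0} = 2
G(13) = mex{1,0} = 2
G(14) = mex{1,1} = 0
G(15) = mex{1,1} = 0
G(16) = mex{1,1} = 0
G(17) = mex{1,1} = 0
G(18) = mex{2,1} = 0
G(19) = mex{2,1} = 0
G(20) = mex{0,2} = 1
G(21) = mex{0,2} = 1
G(22) = mex{0,0} = 1
G_A(22) = 1.
Pile B, S = {1, 3, 4, 8}:
G(0) = 0
G(1) = mex{0} = 1
G(2) = mex{1} = 0
G(3) = mex{0,0} = 1
G(4) = mex{1,1,0} = 2
G(5) = mex{2,0,1} = 3
G(6) = mex{3,1,0} = 2
G(7) = mex{2,2,1} = 0
G(8) = mex{0,3,2,0} = 1
G(9) = mex{1,2,3,1} = 0
G(10) = mex{0,0,2,0} = 1
G(11) = mex{1,1,0,1} = 2
G(12) = mex{2,0,1,2} = 3
G(13) = mex{3,1,0,3} = 2
G(14) = mex{2,2,1,2} = 0
G(15) = mex{0,3,2,0} = 1
G(16) = mex{1,2,3,1} = 0
G(17) = mex{0,0,2,0} = 1
G(18) = mex{1,1,0,1} = 2
G(19) = mex{2,0,1,2} = 3
G_B(19) = 3.
Combined Grundy value = 1 ⊕ 3 = 2.
A winning move leaves total XOR = 0, i.e. changes one component's Grundy value g to g ⊕ X where X is the current total.
Pile A: need g' = 1⊕2 = 3. Options: 22−6→G=0, 22−8→G=0. Hits: 0.
Pile B: need g' = 3⊕2 = 1. Options: 19−1→G=2, 19−3→G=0, 19−4→G=1, 19−8→G=2. Hits: 1.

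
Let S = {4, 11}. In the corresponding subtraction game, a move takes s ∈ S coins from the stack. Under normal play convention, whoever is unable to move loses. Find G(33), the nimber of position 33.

0

G(0) = 0
G(1) = mex{} = 0
G(2) = mex{} = 0
G(3) = mex{} = 0
G(4) = mex{0} = 1
G(5) = mex{0} = 1
G(6) = mex{0} = 1
G(7) = mex{0} = 1
G(8) = mex{1} = 0
G(9) = mex{1} = 0
G(10) = mex{1} = 0
G(11) = mex{1,0} = 2
G(12) = mex{0,0} = 1
G(13) = mex{0,0} = 1
G(14) = mex{0,0} = 1
G(15) = mex{2,1} = 0
G(16) = mex{1,1} = 0
G(17) = mex{1,1} = 0
G(18) = mex{1,1} = 0
G(19) = mex{0,0} = 1
G(20) = mex{0,0} = 1
G(21) = mex{0,0} = 1
G(22) = mex{0,2} = 1
G(23) = mex{1,1} = 0
G(24) = mex{1,1} = 0
G(25) = mex{1,1} = 0
G(26) = mex{1,0} = 2
G(27) = mex{0,0} = 1
G(28) = mex{0,0} = 1
G(29) = mex{0,0} = 1
G(30) = mex{2,1} = 0
G(31) = mex{1,1} = 0
G(32) = mex{1,1} = 0
G(33) = mex{1,1} = 0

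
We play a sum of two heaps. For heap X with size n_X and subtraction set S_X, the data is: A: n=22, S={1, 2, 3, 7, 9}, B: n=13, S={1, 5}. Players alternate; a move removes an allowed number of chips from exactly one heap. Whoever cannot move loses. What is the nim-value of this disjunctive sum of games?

Heap A, S = {1, 2, 3, 7, 9}:
n :  0  1  2  3  4  5  6  7  8  9 10 11 12 13 14 15 16 17 18 19 20 21 22
G :  0  1  2  3  0  1  2  3  0  1  2  3  0  1  2  3  0  1  2  3  0  1  2
G_A(22) = 2.
Heap B, S = {1, 5}:
G(0) = 0
G(1) = mex{0} = 1
G(2) = mex{1} = 0
G(3) = mex{0} = 1
G(4) = mex{1} = 0
G(5) = mex{0,0} = 1
G(6) = mex{1,1} = 0
G(7) = mex{0,0} = 1
G(8) = mex{1,1} = 0
G(9) = mex{0,0} = 1
G(10) = mex{1,1} = 0
G(11) = mex{0,0} = 1
G(12) = mex{1,1} = 0
G(13) = mex{0,0} = 1
G_B(13) = 1.
Combined Grundy value = 2 ⊕ 1 = 3.

3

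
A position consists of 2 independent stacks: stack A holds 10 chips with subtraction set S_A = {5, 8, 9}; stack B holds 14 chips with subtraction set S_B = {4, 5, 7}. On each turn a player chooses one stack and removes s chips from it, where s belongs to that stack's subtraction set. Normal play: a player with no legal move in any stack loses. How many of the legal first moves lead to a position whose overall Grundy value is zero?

Stack A, S = {5, 8, 9}:
G(0) = 0
G(1) = mex{} = 0
G(2) = mex{} = 0
G(3) = mex{} = 0
G(4) = mex{} = 0
G(5) = mex{0} = 1
G(6) = mex{0} = 1
G(7) = mex{0} = 1
G(8) = mex{0,0} = 1
G(9) = mex{0,0,0} = 1
G(10) = mex{1,0,0} = 2
G_A(10) = 2.
Stack B, S = {4, 5, 7}:
G(0) = 0
G(1) = mex{} = 0
G(2) = mex{} = 0
G(3) = mex{} = 0
G(4) = mex{0} = 1
G(5) = mex{0,0} = 1
G(6) = mex{0,0} = 1
G(7) = mex{0,0,0} = 1
G(8) = mex{1,0,0} = 2
G(9) = mex{1,1,0} = 2
G(10) = mex{1,1,0} = 2
G(11) = mex{1,1,1} = 0
G(12) = mex{2,1,1} = 0
G(13) = mex{2,2,1} = 0
G(14) = mex{2,2,1} = 0
G_B(14) = 0.
Combined Grundy value = 2 ⊕ 0 = 2.
A winning move leaves total XOR = 0, i.e. changes one component's Grundy value g to g ⊕ X where X is the current total.
Stack A: need g' = 2⊕2 = 0. Options: 10−5→G=1, 10−8→G=0, 10−9→G=0. Hits: 2.
Stack B: need g' = 0⊕2 = 2. Options: 14−4→G=2, 14−5→G=2, 14−7→G=1. Hits: 2.

4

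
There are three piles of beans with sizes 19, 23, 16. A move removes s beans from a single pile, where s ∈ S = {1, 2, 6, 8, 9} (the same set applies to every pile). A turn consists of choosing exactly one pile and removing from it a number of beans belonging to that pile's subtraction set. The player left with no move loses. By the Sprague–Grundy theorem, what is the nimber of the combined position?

2

All piles use S = {1, 2, 6, 8, 9}:
n :  0  1  2  3  4  5  6  7  8  9 10 11 12 13 14 15 16 17 18 19 20 21 22 23
G :  0  1  2  0  1  2  3  0  1  2  0  1  2  3  0  1  2  0  1  2  3  0  1  2
Pile A: G(19) = 2.
Pile B: G(23) = 2.
Pile C: G(16) = 2.
Combined Grundy value = 2 ⊕ 2 ⊕ 2 = 2.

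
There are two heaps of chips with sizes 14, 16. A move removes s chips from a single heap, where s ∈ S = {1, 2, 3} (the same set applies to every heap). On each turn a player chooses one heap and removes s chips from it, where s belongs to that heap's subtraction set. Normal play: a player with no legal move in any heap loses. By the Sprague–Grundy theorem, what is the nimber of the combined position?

All heaps use S = {1, 2, 3}:
G(0) = 0
G(1) = mex{0} = 1
G(2) = mex{1,0} = 2
G(3) = mex{2,1,0} = 3
G(4) = mex{3,2,1} = 0
G(5) = mex{0,3,2} = 1
G(6) = mex{1,0,3} = 2
G(7) = mex{2,1,0} = 3
G(8) = mex{3,2,1} = 0
G(9) = mex{0,3,2} = 1
G(10) = mex{1,0,3} = 2
G(11) = mex{2,1,0} = 3
G(12) = mex{3,2,1} = 0
G(13) = mex{0,3,2} = 1
G(14) = mex{1,0,3} = 2
G(15) = mex{2,1,0} = 3
G(16) = mex{3,2,1} = 0
Heap A: G(14) = 2.
Heap B: G(16) = 0.
Combined Grundy value = 2 ⊕ 0 = 2.

2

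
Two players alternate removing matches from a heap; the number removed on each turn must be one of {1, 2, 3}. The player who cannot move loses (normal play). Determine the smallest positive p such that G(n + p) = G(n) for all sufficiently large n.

4

n :  0  1  2  3  4  5  6  7  8  9 10 11 12 13 14
G :  0  1  2  3  0  1  2  3  0  1  2  3  0  1  2
G(n+4) = G(n) holds for n = 0,…,2 (a full window of length max(S) = 3), so the sequence is purely periodic with period 4.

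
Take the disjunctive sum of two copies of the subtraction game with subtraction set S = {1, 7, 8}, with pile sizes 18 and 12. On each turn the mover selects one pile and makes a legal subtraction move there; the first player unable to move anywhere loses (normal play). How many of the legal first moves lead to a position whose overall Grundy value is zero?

All piles use S = {1, 7, 8}:
n :  0  1  2  3  4  5  6  7  8  9 10 11 12 13 14 15 16 17 18
G :  0  1  0  1  0  1  0  1  2  3  2  3  2  3  2  0  1  0  1
Pile A: G(18) = 1.
Pile B: G(12) = 2.
Combined Grundy value = 1 ⊕ 2 = 3.
A winning move leaves total XOR = 0, i.e. changes one component's Grundy value g to g ⊕ X where X is the current total.
Pile A: need g' = 1⊕3 = 2. Options: 18−1→G=0, 18−7→G=3, 18−8→G=2. Hits: 1.
Pile B: need g' = 2⊕3 = 1. Options: 12−1→G=3, 12−7→G=1, 12−8→G=0. Hits: 1.

2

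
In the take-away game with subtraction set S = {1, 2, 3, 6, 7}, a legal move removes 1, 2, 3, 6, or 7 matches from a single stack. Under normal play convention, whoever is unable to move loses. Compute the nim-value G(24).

G(0) = 0
G(1) = mex{0} = 1
G(2) = mex{1,0} = 2
G(3) = mex{2,1,0} = 3
G(4) = mex{3,2,1} = 0
G(5) = mex{0,3,2} = 1
G(6) = mex{1,0,3,0} = 2
G(7) = mex{2,1,0,1,0} = 3
G(8) = mex{3,2,1,2,1} = 0
G(9) = mex{0,3,2,3,2} = 1
G(10) = mex{1,0,3,0,3} = 2
G(11) = mex{2,1,0,1,0} = 3
G(12) = mex{3,2,1,2,1} = 0
G(13) = mex{0,3,2,3,2} = 1
G(14) = mex{1,0,3,0,3} = 2
G(15) = mex{2,1,0,1,0} = 3
G(16) = mex{3,2,1,2,1} = 0
G(17) = mex{0,3,2,3,2} = 1
G(18) = mex{1,0,3,0,3} = 2
G(19) = mex{2,1,0,1,0} = 3
G(20) = mex{3,2,1,2,1} = 0
G(21) = mex{0,3,2,3,2} = 1
G(22) = mex{1,0,3,0,3} = 2
G(23) = mex{2,1,0,1,0} = 3
G(24) = mex{3,2,1,2,1} = 0

0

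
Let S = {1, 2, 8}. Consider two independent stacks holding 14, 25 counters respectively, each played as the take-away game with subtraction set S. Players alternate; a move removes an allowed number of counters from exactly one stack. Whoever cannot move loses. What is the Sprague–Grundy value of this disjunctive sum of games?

3

All stacks use S = {1, 2, 8}:
G(0) = 0
G(1) = mex{0} = 1
G(2) = mex{1,0} = 2
G(3) = mex{2,1} = 0
G(4) = mex{0,2} = 1
G(5) = mex{1,0} = 2
G(6) = mex{2,1} = 0
G(7) = mex{0,2} = 1
G(8) = mex{1,0,0} = 2
G(9) = mex{2,1,1} = 0
G(10) = mex{0,2,2} = 1
G(11) = mex{1,0,0} = 2
G(12) = mex{2,1,1} = 0
G(13) = mex{0,2,2} = 1
G(14) = mex{1,0,0} = 2
G(15) = mex{2,1,1} = 0
G(16) = mex{0,2,2} = 1
G(17) = mex{1,0,0} = 2
G(18) = mex{2,1,1} = 0
G(19) = mex{0,2,2} = 1
G(20) = mex{1,0,0} = 2
G(21) = mex{2,1,1} = 0
G(22) = mex{0,2,2} = 1
G(23) = mex{1,0,0} = 2
G(24) = mex{2,1,1} = 0
G(25) = mex{0,2,2} = 1
Stack A: G(14) = 2.
Stack B: G(25) = 1.
Combined Grundy value = 2 ⊕ 1 = 3.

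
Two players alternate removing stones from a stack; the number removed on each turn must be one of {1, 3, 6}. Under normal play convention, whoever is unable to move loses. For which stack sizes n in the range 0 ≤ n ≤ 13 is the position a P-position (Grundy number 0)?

0, 2, 4, 9, 11, 13

n :  0  1  2  3  4  5  6  7  8  9 10 11 12 13
G :  0  1  0  1  0  1  2  3  2  0  1  0  1  0
P-positions are exactly the n with G(n) = 0.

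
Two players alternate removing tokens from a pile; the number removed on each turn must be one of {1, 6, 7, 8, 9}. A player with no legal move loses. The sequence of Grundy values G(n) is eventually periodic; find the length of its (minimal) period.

14

G(0) = 0
G(1) = mex{0} = 1
G(2) = mex{1} = 0
G(3) = mex{0} = 1
G(4) = mex{1} = 0
G(5) = mex{0} = 1
G(6) = mex{1,0} = 2
G(7) = mex{2,1,0} = 3
G(8) = mex{3,0,1,0} = 2
G(9) = mex{2,1,0,1,0} = 3
G(10) = mex{3,0,1,0,1} = 2
G(11) = mex{2,1,0,1,0} = 3
G(12) = mex{3,2,1,0,1} = 4
G(13) = mex{4,3,2,1,0} = 5
G(14) = mex{5,2,3,2,1} = 0
G(15) = mex{0,3,2,3,2} = 1
G(16) = mex{1,2,3,2,3} = 0
G(17) = mex{0,3,2,3,2} = 1
G(18) = mex{1,4,3,2,3} = 0
G(19) = mex{0,5,4,3,2} = 1
G(20) = mex{1,0,5,4,3} = 2
G(21) = mex{2,1,0,5,4} = 3
G(22) = mex{3,0,1,0,5} = 2
G(23) = mex{2,1,0,1,0} = 3
G(24) = mex{3,0,1,0,1} = 2
G(25) = mex{2,1,0,1,0} = 3
G(26) = mex{3,2,1,0,1} = 4
G(27) = mex{4,3,2,1,0} = 5
G(28) = mex{5,2,3,2,1} = 0
G(29) = mex{0,3,2,3,2} = 1
G(n+14) = G(n) holds for n = 0,…,8 (a full window of length max(S) = 9), so the sequence is purely periodic with period 14.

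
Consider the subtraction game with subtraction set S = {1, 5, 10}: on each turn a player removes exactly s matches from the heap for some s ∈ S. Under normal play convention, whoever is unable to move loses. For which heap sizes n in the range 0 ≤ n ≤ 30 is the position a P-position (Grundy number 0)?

0, 2, 4, 6, 8, 15, 17, 19, 21, 23, 30

n :  0  1  2  3  4  5  6  7  8  9 10 11 12 13 14 15 16 17 18 19 20 21 22 23 24 25 26 27 28 29 30
G :  0  1  0  1  0  1  0  1  0  1  2  3  2  3  2  0  1  0  1  0  1  0  1  0  1  2  3  2  3  2  0
P-positions are exactly the n with G(n) = 0.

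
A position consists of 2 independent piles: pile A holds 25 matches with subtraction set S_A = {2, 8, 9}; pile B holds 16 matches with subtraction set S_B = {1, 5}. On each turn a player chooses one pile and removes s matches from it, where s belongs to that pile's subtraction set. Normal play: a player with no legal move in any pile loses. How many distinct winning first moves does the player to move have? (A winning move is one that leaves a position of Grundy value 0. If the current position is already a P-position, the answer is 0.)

Pile A, S = {2, 8, 9}:
G(0) = 0
G(1) = mex{} = 0
G(2) = mex{0} = 1
G(3) = mex{0} = 1
G(4) = mex{1} = 0
G(5) = mex{1} = 0
G(6) = mex{0} = 1
G(7) = mex{0} = 1
G(8) = mex{1,0} = 2
G(9) = mex{1,0,0} = 2
G(10) = mex{2,1,0} = 3
G(11) = mex{2,1,1} = 0
G(12) = mex{3,0,1} = 2
G(13) = mex{0,0,0} = 1
G(14) = mex{2,1,0} = 3
G(15) = mex{1,1,1} = 0
G(16) = mex{3,2,1} = 0
G(17) = mex{0,2,2} = 1
G(18) = mex{0,3,2} = 1
G(19) = mex{1,0,3} = 2
G(20) = mex{1,2,0} = 3
G(21) = mex{2,1,2} = 0
G(22) = mex{3,3,1} = 0
G(23) = mex{0,0,3} = 1
G(24) = mex{0,0,0} = 1
G(25) = mex{1,1,0} = 2
G_A(25) = 2.
Pile B, S = {1, 5}:
n :  0  1  2  3  4  5  6  7  8  9 10 11 12 13 14 15 16
G :  0  1  0  1  0  1  0  1  0  1  0  1  0  1  0  1  0
G_B(16) = 0.
Combined Grundy value = 2 ⊕ 0 = 2.
A winning move leaves total XOR = 0, i.e. changes one component's Grundy value g to g ⊕ X where X is the current total.
Pile A: need g' = 2⊕2 = 0. Options: 25−2→G=1, 25−8→G=1, 25−9→G=0. Hits: 1.
Pile B: need g' = 0⊕2 = 2. Options: 16−1→G=1, 16−5→G=1. Hits: 0.

1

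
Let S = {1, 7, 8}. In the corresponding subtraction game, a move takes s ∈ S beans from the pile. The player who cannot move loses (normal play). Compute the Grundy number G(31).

1

n :  0  1  2  3  4  5  6  7  8  9 10 11 12 13 14 15 16 17 18 19 20 21 22 23 24 25 26 27 28 29 30 31
G :  0  1  0  1  0  1  0  1  2  3  2  3  2  3  2  0  1  0  1  0  1  0  1  2  3  2  3  2  3  2  0  1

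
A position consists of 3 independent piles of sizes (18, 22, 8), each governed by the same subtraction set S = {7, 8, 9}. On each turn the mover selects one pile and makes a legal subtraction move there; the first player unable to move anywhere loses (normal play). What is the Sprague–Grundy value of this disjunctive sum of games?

1

All piles use S = {7, 8, 9}:
n :  0  1  2  3  4  5  6  7  8  9 10 11 12 13 14 15 16 17 18 19 20 21 22
G :  0  0  0  0  0  0  0  1  1  1  1  1  1  1  2  2  0  0  0  0  0  0  0
Pile A: G(18) = 0.
Pile B: G(22) = 0.
Pile C: G(8) = 1.
Combined Grundy value = 0 ⊕ 0 ⊕ 1 = 1.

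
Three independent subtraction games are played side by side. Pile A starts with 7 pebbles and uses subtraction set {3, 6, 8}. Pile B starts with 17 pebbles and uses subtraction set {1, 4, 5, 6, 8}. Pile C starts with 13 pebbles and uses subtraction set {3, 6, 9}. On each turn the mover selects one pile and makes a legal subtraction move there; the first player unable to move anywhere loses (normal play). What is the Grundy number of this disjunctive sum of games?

6

Pile A, S = {3, 6, 8}:
G(0) = 0
G(1) = mex{} = 0
G(2) = mex{} = 0
G(3) = mex{0} = 1
G(4) = mex{0} = 1
G(5) = mex{0} = 1
G(6) = mex{1,0} = 2
G(7) = mex{1,0} = 2
G_A(7) = 2.
Pile B, S = {1, 4, 5, 6, 8}:
G(0) = 0
G(1) = mex{0} = 1
G(2) = mex{1} = 0
G(3) = mex{0} = 1
G(4) = mex{1,0} = 2
G(5) = mex{2,1,0} = 3
G(6) = mex{3,0,1,0} = 2
G(7) = mex{2,1,0,1} = 3
G(8) = mex{3,2,1,0,0} = 4
G(9) = mex{4,3,2,1,1} = 0
G(10) = mex{0,2,3,2,0} = 1
G(11) = mex{1,3,2,3,1} = 0
G(12) = mex{0,4,3,2,2} = 1
G(13) = mex{1,0,4,3,3} = 2
G(14) = mex{2,1,0,4,2} = 3
G(15) = mex{3,0,1,0,3} = 2
G(16) = mex{2,1,0,1,4} = 3
G(17) = mex{3,2,1,0,0} = 4
G_B(17) = 4.
Pile C, S = {3, 6, 9}:
G(0) = 0
G(1) = mex{} = 0
G(2) = mex{} = 0
G(3) = mex{0} = 1
G(4) = mex{0} = 1
G(5) = mex{0} = 1
G(6) = mex{1,0} = 2
G(7) = mex{1,0} = 2
G(8) = mex{1,0} = 2
G(9) = mex{2,1,0} = 3
G(10) = mex{2,1,0} = 3
G(11) = mex{2,1,0} = 3
G(12) = mex{3,2,1} = 0
G(13) = mex{3,2,1} = 0
G_C(13) = 0.
Combined Grundy value = 2 ⊕ 4 ⊕ 0 = 6.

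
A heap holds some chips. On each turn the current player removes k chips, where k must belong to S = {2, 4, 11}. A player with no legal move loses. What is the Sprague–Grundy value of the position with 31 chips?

G(0) = 0
G(1) = mex{} = 0
G(2) = mex{0} = 1
G(3) = mex{0} = 1
G(4) = mex{1,0} = 2
G(5) = mex{1,0} = 2
G(6) = mex{2,1} = 0
G(7) = mex{2,1} = 0
G(8) = mex{0,2} = 1
G(9) = mex{0,2} = 1
G(10) = mex{1,0} = 2
G(11) = mex{1,0,0} = 2
G(12) = mex{2,1,0} = 3
G(13) = mex{2,1,1} = 0
G(14) = mex{3,2,1} = 0
G(15) = mex{0,2,2} = 1
G(16) = mex{0,3,2} = 1
G(17) = mex{1,0,0} = 2
G(18) = mex{1,0,0} = 2
G(19) = mex{2,1,1} = 0
G(20) = mex{2,1,1} = 0
G(21) = mex{0,2,2} = 1
G(22) = mex{0,2,2} = 1
G(23) = mex{1,0,3} = 2
G(24) = mex{1,0,0} = 2
G(25) = mex{2,1,0} = 3
G(26) = mex{2,1,1} = 0
G(27) = mex{3,2,1} = 0
G(28) = mex{0,2,2} = 1
G(29) = mex{0,3,2} = 1
G(30) = mex{1,0,0} = 2
G(31) = mex{1,0,0} = 2

2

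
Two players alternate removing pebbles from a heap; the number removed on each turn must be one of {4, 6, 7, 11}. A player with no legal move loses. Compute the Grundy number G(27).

3

n :  0  1  2  3  4  5  6  7  8  9 10 11 12 13 14 15 16 17 18 19 20 21 22 23 24 25 26 27
G :  0  0  0  0  1  1  1  1  2  2  2  2  3  3  3  0  0  0  0  1  1  1  1  2  2  2  2  3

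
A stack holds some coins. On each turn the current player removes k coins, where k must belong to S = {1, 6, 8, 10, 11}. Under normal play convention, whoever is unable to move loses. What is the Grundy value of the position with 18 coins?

n :  0  1  2  3  4  5  6  7  8  9 10 11 12 13 14 15 16 17 18
G :  0  1  0  1  0  1  2  0  1  0  1  2  3  2  3  2  0  1  2

2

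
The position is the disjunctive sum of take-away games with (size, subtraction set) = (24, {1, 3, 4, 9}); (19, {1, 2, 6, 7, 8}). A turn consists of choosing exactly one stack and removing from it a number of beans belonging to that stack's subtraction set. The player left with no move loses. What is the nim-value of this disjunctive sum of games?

Stack A, S = {1, 3, 4, 9}:
n :  0  1  2  3  4  5  6  7  8  9 10 11 12 13 14 15 16 17 18 19 20 21 22 23 24
G :  0  1  0  1  2  3  2  0  1  4  3  2  0  1  0  1  2  3  2  0  1  4  3  2  0
G_A(24) = 0.
Stack B, S = {1, 2, 6, 7, 8}:
n :  0  1  2  3  4  5  6  7  8  9 10 11 12 13 14 15 16 17 18 19
G :  0  1  2  0  1  2  3  4  5  3  4  5  0  1  2  0  1  2  3  4
G_B(19) = 4.
Combined Grundy value = 0 ⊕ 4 = 4.

4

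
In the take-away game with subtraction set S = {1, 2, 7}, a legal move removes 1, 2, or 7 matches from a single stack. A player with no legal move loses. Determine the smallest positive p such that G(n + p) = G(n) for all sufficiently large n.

3

n :  0  1  2  3  4  5  6  7  8  9 10 11 12 13 14
G :  0  1  2  0  1  2  0  1  2  0  1  2  0  1  2
G(n+3) = G(n) holds for n = 0,…,6 (a full window of length max(S) = 7), so the sequence is purely periodic with period 3.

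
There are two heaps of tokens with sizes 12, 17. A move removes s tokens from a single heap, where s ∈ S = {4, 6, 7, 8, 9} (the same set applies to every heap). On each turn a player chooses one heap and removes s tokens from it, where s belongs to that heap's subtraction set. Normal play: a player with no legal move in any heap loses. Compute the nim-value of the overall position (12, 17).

2

All heaps use S = {4, 6, 7, 8, 9}:
n :  0  1  2  3  4  5  6  7  8  9 10 11 12 13 14 15 16 17
G :  0  0  0  0  1  1  1  1  2  2  2  2  3  0  0  0  0  1
Heap A: G(12) = 3.
Heap B: G(17) = 1.
Combined Grundy value = 3 ⊕ 1 = 2.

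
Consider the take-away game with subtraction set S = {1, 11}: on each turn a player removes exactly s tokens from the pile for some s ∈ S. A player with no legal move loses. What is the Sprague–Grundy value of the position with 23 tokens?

G(0) = 0
G(1) = mex{0} = 1
G(2) = mex{1} = 0
G(3) = mex{0} = 1
G(4) = mex{1} = 0
G(5) = mex{0} = 1
G(6) = mex{1} = 0
G(7) = mex{0} = 1
G(8) = mex{1} = 0
G(9) = mex{0} = 1
G(10) = mex{1} = 0
G(11) = mex{0,0} = 1
G(12) = mex{1,1} = 0
G(13) = mex{0,0} = 1
G(14) = mex{1,1} = 0
G(15) = mex{0,0} = 1
G(16) = mex{1,1} = 0
G(17) = mex{0,0} = 1
G(18) = mex{1,1} = 0
G(19) = mex{0,0} = 1
G(20) = mex{1,1} = 0
G(21) = mex{0,0} = 1
G(22) = mex{1,1} = 0
G(23) = mex{0,0} = 1

1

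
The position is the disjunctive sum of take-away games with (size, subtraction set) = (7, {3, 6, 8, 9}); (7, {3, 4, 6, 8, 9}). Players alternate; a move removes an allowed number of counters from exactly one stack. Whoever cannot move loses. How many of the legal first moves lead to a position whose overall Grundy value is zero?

0

Stack A, S = {3, 6, 8, 9}:
G(0) = 0
G(1) = mex{} = 0
G(2) = mex{} = 0
G(3) = mex{0} = 1
G(4) = mex{0} = 1
G(5) = mex{0} = 1
G(6) = mex{1,0} = 2
G(7) = mex{1,0} = 2
G_A(7) = 2.
Stack B, S = {3, 4, 6, 8, 9}:
n : 0 1 2 3 4 5 6 7
G : 0 0 0 1 1 1 2 2
G_B(7) = 2.
Combined Grundy value = 2 ⊕ 2 = 0.
A winning move leaves total XOR = 0, i.e. changes one component's Grundy value g to g ⊕ X where X is the current total.
Stack A: target g' = 2⊕0 = 2, but every legal move changes the Grundy value (mex property), so 0 moves.
Stack B: target g' = 2⊕0 = 2, but every legal move changes the Grundy value (mex property), so 0 moves.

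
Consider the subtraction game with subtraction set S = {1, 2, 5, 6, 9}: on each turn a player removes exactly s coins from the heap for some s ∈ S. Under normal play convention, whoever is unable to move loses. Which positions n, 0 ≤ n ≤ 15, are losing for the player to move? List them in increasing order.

G(0) = 0
G(1) = mex{0} = 1
G(2) = mex{1,0} = 2
G(3) = mex{2,1} = 0
G(4) = mex{0,2} = 1
G(5) = mex{1,0,0} = 2
G(6) = mex{2,1,1,0} = 3
G(7) = mex{3,2,2,1} = 0
G(8) = mex{0,3,0,2} = 1
G(9) = mex{1,0,1,0,0} = 2
G(10) = mex{2,1,2,1,1} = 0
G(11) = mex{0,2,3,2,2} = 1
G(12) = mex{1,0,0,3,0} = 2
G(13) = mex{2,1,1,0,1} = 3
G(14) = mex{3,2,2,1,2} = 0
G(15) = mex{0,3,0,2,3} = 1
P-positions are exactly the n with G(n) = 0.

0, 3, 7, 10, 14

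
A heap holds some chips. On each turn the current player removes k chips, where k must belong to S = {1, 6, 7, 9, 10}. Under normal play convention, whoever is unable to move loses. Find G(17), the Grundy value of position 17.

0

G(0) = 0
G(1) = mex{0} = 1
G(2) = mex{1} = 0
G(3) = mex{0} = 1
G(4) = mex{1} = 0
G(5) = mex{0} = 1
G(6) = mex{1,0} = 2
G(7) = mex{2,1,0} = 3
G(8) = mex{3,0,1} = 2
G(9) = mex{2,1,0,0} = 3
G(10) = mex{3,0,1,1,0} = 2
G(11) = mex{2,1,0,0,1} = 3
G(12) = mex{3,2,1,1,0} = 4
G(13) = mex{4,3,2,0,1} = 5
G(14) = mex{5,2,3,1,0} = 4
G(15) = mex{4,3,2,2,1} = 0
G(16) = mex{0,2,3,3,2} = 1
G(17) = mex{1,3,2,2,3} = 0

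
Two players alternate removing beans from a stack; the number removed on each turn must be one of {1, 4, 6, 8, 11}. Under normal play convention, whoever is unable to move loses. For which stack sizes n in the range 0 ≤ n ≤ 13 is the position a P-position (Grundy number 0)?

G(0) = 0
G(1) = mex{0} = 1
G(2) = mex{1} = 0
G(3) = mex{0} = 1
G(4) = mex{1,0} = 2
G(5) = mex{2,1} = 0
G(6) = mex{0,0,0} = 1
G(7) = mex{1,1,1} = 0
G(8) = mex{0,2,0,0} = 1
G(9) = mex{1,0,1,1} = 2
G(10) = mex{2,1,2,0} = 3
G(11) = mex{3,0,0,1,0} = 2
G(12) = mex{2,1,1,2,1} = 0
G(13) = mex{0,2,0,0,0} = 1
P-positions are exactly the n with G(n) = 0.

0, 2, 5, 7, 12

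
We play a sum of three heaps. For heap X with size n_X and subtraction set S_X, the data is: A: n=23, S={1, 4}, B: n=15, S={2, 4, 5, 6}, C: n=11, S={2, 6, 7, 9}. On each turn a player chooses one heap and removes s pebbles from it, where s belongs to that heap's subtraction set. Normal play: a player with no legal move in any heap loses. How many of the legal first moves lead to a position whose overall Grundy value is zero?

Heap A, S = {1, 4}:
G(0) = 0
G(1) = mex{0} = 1
G(2) = mex{1} = 0
G(3) = mex{0} = 1
G(4) = mex{1,0} = 2
G(5) = mex{2,1} = 0
G(6) = mex{0,0} = 1
G(7) = mex{1,1} = 0
G(8) = mex{0,2} = 1
G(9) = mex{1,0} = 2
G(10) = mex{2,1} = 0
G(11) = mex{0,0} = 1
G(12) = mex{1,1} = 0
G(13) = mex{0,2} = 1
G(14) = mex{1,0} = 2
G(15) = mex{2,1} = 0
G(16) = mex{0,0} = 1
G(17) = mex{1,1} = 0
G(18) = mex{0,2} = 1
G(19) = mex{1,0} = 2
G(20) = mex{2,1} = 0
G(21) = mex{0,0} = 1
G(22) = mex{1,1} = 0
G(23) = mex{0,2} = 1
G_A(23) = 1.
Heap B, S = {2, 4, 5, 6}:
n :  0  1  2  3  4  5  6  7  8  9 10 11 12 13 14 15
G :  0  0  1  1  2  2  3  3  0  0  1  1  2  2  3  3
G_B(15) = 3.
Heap C, S = {2, 6, 7, 9}:
G(0) = 0
G(1) = mex{} = 0
G(2) = mex{0} = 1
G(3) = mex{0} = 1
G(4) = mex{1} = 0
G(5) = mex{1} = 0
G(6) = mex{0,0} = 1
G(7) = mex{0,0,0} = 1
G(8) = mex{1,1,0} = 2
G(9) = mex{1,1,1,0} = 2
G(10) = mex{2,0,1,0} = 3
G(11) = mex{2,0,0,1} = 3
G_C(11) = 3.
Combined Grundy value = 1 ⊕ 3 ⊕ 3 = 1.
A winning move leaves total XOR = 0, i.e. changes one component's Grundy value g to g ⊕ X where X is the current total.
Heap A: need g' = 1⊕1 = 0. Options: 23−1→G=0, 23−4→G=2. Hits: 1.
Heap B: need g' = 3⊕1 = 2. Options: 15−2→G=2, 15−4→G=1, 15−5→G=1, 15−6→G=0. Hits: 1.
Heap C: need g' = 3⊕1 = 2. Options: 11−2→G=2, 11−6→G=0, 11−7→G=0, 11−9→G=1. Hits: 1.

3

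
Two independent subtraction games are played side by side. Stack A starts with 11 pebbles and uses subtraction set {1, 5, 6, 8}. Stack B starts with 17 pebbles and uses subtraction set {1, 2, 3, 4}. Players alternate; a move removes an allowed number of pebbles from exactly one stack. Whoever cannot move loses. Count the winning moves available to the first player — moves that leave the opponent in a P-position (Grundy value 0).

3

Stack A, S = {1, 5, 6, 8}:
G(0) = 0
G(1) = mex{0} = 1
G(2) = mex{1} = 0
G(3) = mex{0} = 1
G(4) = mex{1} = 0
G(5) = mex{0,0} = 1
G(6) = mex{1,1,0} = 2
G(7) = mex{2,0,1} = 3
G(8) = mex{3,1,0,0} = 2
G(9) = mex{2,0,1,1} = 3
G(10) = mex{3,1,0,0} = 2
G(11) = mex{2,2,1,1} = 0
G_A(11) = 0.
Stack B, S = {1, 2, 3, 4}:
G(0) = 0
G(1) = mex{0} = 1
G(2) = mex{1,0} = 2
G(3) = mex{2,1,0} = 3
G(4) = mex{3,2,1,0} = 4
G(5) = mex{4,3,2,1} = 0
G(6) = mex{0,4,3,2} = 1
G(7) = mex{1,0,4,3} = 2
G(8) = mex{2,1,0,4} = 3
G(9) = mex{3,2,1,0} = 4
G(10) = mex{4,3,2,1} = 0
G(11) = mex{0,4,3,2} = 1
G(12) = mex{1,0,4,3} = 2
G(13) = mex{2,1,0,4} = 3
G(14) = mex{3,2,1,0} = 4
G(15) = mex{4,3,2,1} = 0
G(16) = mex{0,4,3,2} = 1
G(17) = mex{1,0,4,3} = 2
G_B(17) = 2.
Combined Grundy value = 0 ⊕ 2 = 2.
A winning move leaves total XOR = 0, i.e. changes one component's Grundy value g to g ⊕ X where X is the current total.
Stack A: need g' = 0⊕2 = 2. Options: 11−1→G=2, 11−5→G=2, 11−6→G=1, 11−8→G=1. Hits: 2.
Stack B: need g' = 2⊕2 = 0. Options: 17−1→G=1, 17−2→G=0, 17−3→G=4, 17−4→G=3. Hits: 1.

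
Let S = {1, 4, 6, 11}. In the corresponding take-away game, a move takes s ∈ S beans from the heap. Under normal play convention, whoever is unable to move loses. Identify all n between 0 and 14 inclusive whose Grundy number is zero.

0, 2, 5, 7, 10, 12

n :  0  1  2  3  4  5  6  7  8  9 10 11 12 13 14
G :  0  1  0  1  2  0  1  0  1  2  0  1  0  1  2
P-positions are exactly the n with G(n) = 0.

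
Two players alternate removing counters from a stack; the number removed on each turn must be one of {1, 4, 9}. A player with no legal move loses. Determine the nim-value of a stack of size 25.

0

n :  0  1  2  3  4  5  6  7  8  9 10 11 12 13 14 15 16 17 18 19 20 21 22 23 24 25
G :  0  1  0  1  2  0  1  0  1  2  0  1  0  1  2  0  1  0  1  2  0  1  0  1  2  0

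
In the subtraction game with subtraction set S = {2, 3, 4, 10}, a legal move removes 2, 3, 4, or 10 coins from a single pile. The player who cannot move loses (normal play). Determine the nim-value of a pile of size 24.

n :  0  1  2  3  4  5  6  7  8  9 10 11 12 13 14 15 16 17 18 19 20 21 22 23 24
G :  0  0  1  1  2  2  0  0  1  1  2  2  0  0  1  1  2  2  0  0  1  1  2  2  0

0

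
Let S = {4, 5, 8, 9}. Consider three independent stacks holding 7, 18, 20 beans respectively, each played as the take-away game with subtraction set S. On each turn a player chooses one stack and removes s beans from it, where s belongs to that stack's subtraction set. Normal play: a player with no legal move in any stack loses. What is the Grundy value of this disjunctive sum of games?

1

All stacks use S = {4, 5, 8, 9}:
n :  0  1  2  3  4  5  6  7  8  9 10 11 12 13 14 15 16 17 18 19 20
G :  0  0  0  0  1  1  1  1  2  2  2  2  3  0  0  0  0  1  1  1  1
Stack A: G(7) = 1.
Stack B: G(18) = 1.
Stack C: G(20) = 1.
Combined Grundy value = 1 ⊕ 1 ⊕ 1 = 1.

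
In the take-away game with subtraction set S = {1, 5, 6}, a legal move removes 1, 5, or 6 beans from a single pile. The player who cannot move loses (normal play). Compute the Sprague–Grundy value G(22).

G(0) = 0
G(1) = mex{0} = 1
G(2) = mex{1} = 0
G(3) = mex{0} = 1
G(4) = mex{1} = 0
G(5) = mex{0,0} = 1
G(6) = mex{1,1,0} = 2
G(7) = mex{2,0,1} = 3
G(8) = mex{3,1,0} = 2
G(9) = mex{2,0,1} = 3
G(10) = mex{3,1,0} = 2
G(11) = mex{2,2,1} = 0
G(12) = mex{0,3,2} = 1
G(13) = mex{1,2,3} = 0
G(14) = mex{0,3,2} = 1
G(15) = mex{1,2,3} = 0
G(16) = mex{0,0,2} = 1
G(17) = mex{1,1,0} = 2
G(18) = mex{2,0,1} = 3
G(19) = mex{3,1,0} = 2
G(20) = mex{2,0,1} = 3
G(21) = mex{3,1,0} = 2
G(22) = mex{2,2,1} = 0

0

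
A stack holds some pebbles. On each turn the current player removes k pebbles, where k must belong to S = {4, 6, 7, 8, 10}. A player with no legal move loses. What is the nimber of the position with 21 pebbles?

n :  0  1  2  3  4  5  6  7  8  9 10 11 12 13 14 15 16 17 18 19 20 21
G :  0  0  0  0  1  1  1  1  2  2  2  2  3  3  0  0  0  0  1  1  1  1

1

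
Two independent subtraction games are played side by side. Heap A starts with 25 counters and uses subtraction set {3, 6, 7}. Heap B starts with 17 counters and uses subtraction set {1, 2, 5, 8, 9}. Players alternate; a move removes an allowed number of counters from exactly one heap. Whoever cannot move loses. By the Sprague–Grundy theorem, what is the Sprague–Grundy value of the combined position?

0

Heap A, S = {3, 6, 7}:
n :  0  1  2  3  4  5  6  7  8  9 10 11 12 13 14 15 16 17 18 19 20 21 22 23 24 25
G :  0  0  0  1  1  1  2  2  2  3  0  0  0  1  1  1  2  2  2  3  0  0  0  1  1  1
G_A(25) = 1.
Heap B, S = {1, 2, 5, 8, 9}:
n :  0  1  2  3  4  5  6  7  8  9 10 11 12 13 14 15 16 17
G :  0  1  2  0  1  2  0  1  2  3  0  1  2  0  1  2  0  1
G_B(17) = 1.
Combined Grundy value = 1 ⊕ 1 = 0.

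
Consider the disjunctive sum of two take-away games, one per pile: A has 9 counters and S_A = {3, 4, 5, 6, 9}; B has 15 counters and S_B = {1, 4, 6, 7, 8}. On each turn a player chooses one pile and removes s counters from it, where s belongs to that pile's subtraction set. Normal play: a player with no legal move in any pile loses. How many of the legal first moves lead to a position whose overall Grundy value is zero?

Pile A, S = {3, 4, 5, 6, 9}:
G(0) = 0
G(1) = mex{} = 0
G(2) = mex{} = 0
G(3) = mex{0} = 1
G(4) = mex{0,0} = 1
G(5) = mex{0,0,0} = 1
G(6) = mex{1,0,0,0} = 2
G(7) = mex{1,1,0,0} = 2
G(8) = mex{1,1,1,0} = 2
G(9) = mex{2,1,1,1,0} = 3
G_A(9) = 3.
Pile B, S = {1, 4, 6, 7, 8}:
G(0) = 0
G(1) = mex{0} = 1
G(2) = mex{1} = 0
G(3) = mex{0} = 1
G(4) = mex{1,0} = 2
G(5) = mex{2,1} = 0
G(6) = mex{0,0,0} = 1
G(7) = mex{1,1,1,0} = 2
G(8) = mex{2,2,0,1,0} = 3
G(9) = mex{3,0,1,0,1} = 2
G(10) = mex{2,1,2,1,0} = 3
G(11) = mex{3,2,0,2,1} = 4
G(12) = mex{4,3,1,0,2} = 5
G(13) = mex{5,2,2,1,0} = 3
G(14) = mex{3,3,3,2,1} = 0
G(15) = mex{0,4,2,3,2} = 1
G_B(15) = 1.
Combined Grundy value = 3 ⊕ 1 = 2.
A winning move leaves total XOR = 0, i.e. changes one component's Grundy value g to g ⊕ X where X is the current total.
Pile A: need g' = 3⊕2 = 1. Options: 9−3→G=2, 9−4→G=1, 9−5→G=1, 9−6→G=1, 9−9→G=0. Hits: 3.
Pile B: need g' = 1⊕2 = 3. Options: 15−1→G=0, 15−4→G=4, 15−6→G=2, 15−7→G=3, 15−8→G=2. Hits: 1.

4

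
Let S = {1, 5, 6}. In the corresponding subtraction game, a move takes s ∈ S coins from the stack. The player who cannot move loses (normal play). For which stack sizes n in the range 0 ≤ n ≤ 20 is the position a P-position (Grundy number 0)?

G(0) = 0
G(1) = mex{0} = 1
G(2) = mex{1} = 0
G(3) = mex{0} = 1
G(4) = mex{1} = 0
G(5) = mex{0,0} = 1
G(6) = mex{1,1,0} = 2
G(7) = mex{2,0,1} = 3
G(8) = mex{3,1,0} = 2
G(9) = mex{2,0,1} = 3
G(10) = mex{3,1,0} = 2
G(11) = mex{2,2,1} = 0
G(12) = mex{0,3,2} = 1
G(13) = mex{1,2,3} = 0
G(14) = mex{0,3,2} = 1
G(15) = mex{1,2,3} = 0
G(16) = mex{0,0,2} = 1
G(17) = mex{1,1,0} = 2
G(18) = mex{2,0,1} = 3
G(19) = mex{3,1,0} = 2
G(20) = mex{2,0,1} = 3
P-positions are exactly the n with G(n) = 0.

0, 2, 4, 11, 13, 15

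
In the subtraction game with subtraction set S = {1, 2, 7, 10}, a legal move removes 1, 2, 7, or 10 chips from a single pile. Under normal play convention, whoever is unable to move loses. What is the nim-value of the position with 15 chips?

0

n :  0  1  2  3  4  5  6  7  8  9 10 11 12 13 14 15
G :  0  1  2  0  1  2  0  1  2  0  1  2  0  1  2  0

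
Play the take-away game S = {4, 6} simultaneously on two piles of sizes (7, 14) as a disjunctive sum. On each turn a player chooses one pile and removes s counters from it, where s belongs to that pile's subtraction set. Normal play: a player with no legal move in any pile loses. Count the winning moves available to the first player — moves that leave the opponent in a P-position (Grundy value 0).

All piles use S = {4, 6}:
n :  0  1  2  3  4  5  6  7  8  9 10 11 12 13 14
G :  0  0  0  0  1  1  1  1  2  2  0  0  0  0  1
Pile A: G(7) = 1.
Pile B: G(14) = 1.
Combined Grundy value = 1 ⊕ 1 = 0.
A winning move leaves total XOR = 0, i.e. changes one component's Grundy value g to g ⊕ X where X is the current total.
Pile A: target g' = 1⊕0 = 1, but every legal move changes the Grundy value (mex property), so 0 moves.
Pile B: target g' = 1⊕0 = 1, but every legal move changes the Grundy value (mex property), so 0 moves.

0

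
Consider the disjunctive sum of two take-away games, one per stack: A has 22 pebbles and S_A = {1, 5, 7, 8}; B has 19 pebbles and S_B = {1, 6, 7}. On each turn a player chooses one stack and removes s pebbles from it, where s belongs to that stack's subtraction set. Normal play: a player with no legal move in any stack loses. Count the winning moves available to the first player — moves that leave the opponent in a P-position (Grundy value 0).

Stack A, S = {1, 5, 7, 8}:
n :  0  1  2  3  4  5  6  7  8  9 10 11 12 13 14 15 16 17 18 19 20 21 22
G :  0  1  0  1  0  1  0  1  2  3  2  3  2  3  2  0  1  0  1  0  1  0  1
G_A(22) = 1.
Stack B, S = {1, 6, 7}:
n :  0  1  2  3  4  5  6  7  8  9 10 11 12 13 14 15 16 17 18 19
G :  0  1  0  1  0  1  2  3  2  3  2  3  0  1  0  1  0  1  2  3
G_B(19) = 3.
Combined Grundy value = 1 ⊕ 3 = 2.
A winning move leaves total XOR = 0, i.e. changes one component's Grundy value g to g ⊕ X where X is the current total.
Stack A: need g' = 1⊕2 = 3. Options: 22−1→G=0, 22−5→G=0, 22−7→G=0, 22−8→G=2. Hits: 0.
Stack B: need g' = 3⊕2 = 1. Options: 19−1→G=2, 19−6→G=1, 19−7→G=0. Hits: 1.

1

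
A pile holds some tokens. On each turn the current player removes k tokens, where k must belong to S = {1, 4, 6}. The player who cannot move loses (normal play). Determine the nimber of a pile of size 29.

G(0) = 0
G(1) = mex{0} = 1
G(2) = mex{1} = 0
G(3) = mex{0} = 1
G(4) = mex{1,0} = 2
G(5) = mex{2,1} = 0
G(6) = mex{0,0,0} = 1
G(7) = mex{1,1,1} = 0
G(8) = mex{0,2,0} = 1
G(9) = mex{1,0,1} = 2
G(10) = mex{2,1,2} = 0
G(11) = mex{0,0,0} = 1
G(12) = mex{1,1,1} = 0
G(13) = mex{0,2,0} = 1
G(14) = mex{1,0,1} = 2
G(15) = mex{2,1,2} = 0
G(16) = mex{0,0,0} = 1
G(17) = mex{1,1,1} = 0
G(18) = mex{0,2,0} = 1
G(19) = mex{1,0,1} = 2
G(20) = mex{2,1,2} = 0
G(21) = mex{0,0,0} = 1
G(22) = mex{1,1,1} = 0
G(23) = mex{0,2,0} = 1
G(24) = mex{1,0,1} = 2
G(25) = mex{2,1,2} = 0
G(26) = mex{0,0,0} = 1
G(27) = mex{1,1,1} = 0
G(28) = mex{0,2,0} = 1
G(29) = mex{1,0,1} = 2

2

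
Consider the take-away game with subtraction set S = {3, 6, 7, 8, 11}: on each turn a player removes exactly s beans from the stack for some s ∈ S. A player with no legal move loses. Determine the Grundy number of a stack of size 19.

1

G(0) = 0
G(1) = mex{} = 0
G(2) = mex{} = 0
G(3) = mex{0} = 1
G(4) = mex{0} = 1
G(5) = mex{0} = 1
G(6) = mex{1,0} = 2
G(7) = mex{1,0,0} = 2
G(8) = mex{1,0,0,0} = 2
G(9) = mex{2,1,0,0} = 3
G(10) = mex{2,1,1,0} = 3
G(11) = mex{2,1,1,1,0} = 3
G(12) = mex{3,2,1,1,0} = 4
G(13) = mex{3,2,2,1,0} = 4
G(14) = mex{3,2,2,2,1} = 0
G(15) = mex{4,3,2,2,1} = 0
G(16) = mex{4,3,3,2,1} = 0
G(17) = mex{0,3,3,3,2} = 1
G(18) = mex{0,4,3,3,2} = 1
G(19) = mex{0,4,4,3,2} = 1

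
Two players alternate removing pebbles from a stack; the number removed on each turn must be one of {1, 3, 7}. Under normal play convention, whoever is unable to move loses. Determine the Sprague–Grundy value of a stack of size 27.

1

G(0) = 0
G(1) = mex{0} = 1
G(2) = mex{1} = 0
G(3) = mex{0,0} = 1
G(4) = mex{1,1} = 0
G(5) = mex{0,0} = 1
G(6) = mex{1,1} = 0
G(7) = mex{0,0,0} = 1
G(8) = mex{1,1,1} = 0
G(9) = mex{0,0,0} = 1
G(10) = mex{1,1,1} = 0
G(11) = mex{0,0,0} = 1
G(12) = mex{1,1,1} = 0
G(13) = mex{0,0,0} = 1
G(14) = mex{1,1,1} = 0
G(15) = mex{0,0,0} = 1
G(16) = mex{1,1,1} = 0
G(17) = mex{0,0,0} = 1
G(18) = mex{1,1,1} = 0
G(19) = mex{0,0,0} = 1
G(20) = mex{1,1,1} = 0
G(21) = mex{0,0,0} = 1
G(22) = mex{1,1,1} = 0
G(23) = mex{0,0,0} = 1
G(24) = mex{1,1,1} = 0
G(25) = mex{0,0,0} = 1
G(26) = mex{1,1,1} = 0
G(27) = mex{0,0,0} = 1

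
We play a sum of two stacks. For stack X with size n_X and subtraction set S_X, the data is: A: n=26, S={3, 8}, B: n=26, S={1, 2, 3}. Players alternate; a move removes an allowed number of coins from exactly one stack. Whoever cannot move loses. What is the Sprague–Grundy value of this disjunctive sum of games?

Stack A, S = {3, 8}:
n :  0  1  2  3  4  5  6  7  8  9 10 11 12 13 14 15 16 17 18 19 20 21 22 23 24 25 26
G :  0  0  0  1  1  1  0  0  2  1  1  0  0  0  1  1  1  0  0  2  1  1  0  0  0  1  1
G_A(26) = 1.
Stack B, S = {1, 2, 3}:
G(0) = 0
G(1) = mex{0} = 1
G(2) = mex{1,0} = 2
G(3) = mex{2,1,0} = 3
G(4) = mex{3,2,1} = 0
G(5) = mex{0,3,2} = 1
G(6) = mex{1,0,3} = 2
G(7) = mex{2,1,0} = 3
G(8) = mex{3,2,1} = 0
G(9) = mex{0,3,2} = 1
G(10) = mex{1,0,3} = 2
G(11) = mex{2,1,0} = 3
G(12) = mex{3,2,1} = 0
G(13) = mex{0,3,2} = 1
G(14) = mex{1,0,3} = 2
G(15) = mex{2,1,0} = 3
G(16) = mex{3,2,1} = 0
G(17) = mex{0,3,2} = 1
G(18) = mex{1,0,3} = 2
G(19) = mex{2,1,0} = 3
G(20) = mex{3,2,1} = 0
G(21) = mex{0,3,2} = 1
G(22) = mex{1,0,3} = 2
G(23) = mex{2,1,0} = 3
G(24) = mex{3,2,1} = 0
G(25) = mex{0,3,2} = 1
G(26) = mex{1,0,3} = 2
G_B(26) = 2.
Combined Grundy value = 1 ⊕ 2 = 3.

3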